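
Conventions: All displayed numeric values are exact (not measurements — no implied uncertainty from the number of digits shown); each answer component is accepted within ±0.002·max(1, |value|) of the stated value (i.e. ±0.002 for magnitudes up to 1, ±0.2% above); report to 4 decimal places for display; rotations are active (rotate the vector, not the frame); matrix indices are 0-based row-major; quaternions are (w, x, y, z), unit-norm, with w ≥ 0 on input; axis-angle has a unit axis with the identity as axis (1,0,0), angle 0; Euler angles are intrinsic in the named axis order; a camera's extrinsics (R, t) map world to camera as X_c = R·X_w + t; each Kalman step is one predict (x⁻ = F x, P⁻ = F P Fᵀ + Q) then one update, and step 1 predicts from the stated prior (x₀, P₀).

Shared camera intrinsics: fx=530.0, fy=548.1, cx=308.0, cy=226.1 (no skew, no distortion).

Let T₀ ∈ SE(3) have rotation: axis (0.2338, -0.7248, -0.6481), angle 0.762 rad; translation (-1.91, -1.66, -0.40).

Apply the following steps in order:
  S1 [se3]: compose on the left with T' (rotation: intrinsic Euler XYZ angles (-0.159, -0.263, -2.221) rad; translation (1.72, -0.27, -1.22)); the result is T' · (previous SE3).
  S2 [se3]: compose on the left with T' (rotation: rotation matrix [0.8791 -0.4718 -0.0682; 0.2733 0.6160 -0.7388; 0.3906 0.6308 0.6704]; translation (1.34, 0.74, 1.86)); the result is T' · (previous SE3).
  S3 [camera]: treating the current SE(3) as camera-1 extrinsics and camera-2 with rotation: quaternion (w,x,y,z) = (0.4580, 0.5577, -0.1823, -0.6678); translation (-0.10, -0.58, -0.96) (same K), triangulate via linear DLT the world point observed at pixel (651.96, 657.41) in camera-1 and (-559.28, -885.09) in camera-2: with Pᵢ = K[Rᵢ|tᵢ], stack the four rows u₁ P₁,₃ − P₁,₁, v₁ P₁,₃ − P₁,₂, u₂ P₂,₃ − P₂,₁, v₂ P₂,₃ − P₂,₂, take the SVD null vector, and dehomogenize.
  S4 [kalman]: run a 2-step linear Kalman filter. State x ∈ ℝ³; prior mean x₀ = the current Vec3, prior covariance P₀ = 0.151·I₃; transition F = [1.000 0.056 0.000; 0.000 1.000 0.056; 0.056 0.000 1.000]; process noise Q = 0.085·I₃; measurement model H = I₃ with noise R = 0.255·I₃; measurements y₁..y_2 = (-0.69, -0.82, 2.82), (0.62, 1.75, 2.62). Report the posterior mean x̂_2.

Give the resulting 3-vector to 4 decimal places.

result = (0.0138, 0.9995, 2.3203)

after S1 (compose_se3): R=[-0.9308 0.3578 0.0745; -0.2495 -0.7710 0.5859; 0.2671 0.5267 0.8070], t=(1.6646, 2.1554, -2.0436)
after S2 (compose_se3): R=[-0.7187 0.6424 -0.2660; -0.6054 -0.7663 -0.2150; -0.3419 0.0065 0.9397], t=(1.9258, 4.0324, 2.4997)
after S3 (triangulate): (-0.4398, 1.1210, 1.4128)
after S4 (kf_track): (0.0138, 0.9995, 2.3203)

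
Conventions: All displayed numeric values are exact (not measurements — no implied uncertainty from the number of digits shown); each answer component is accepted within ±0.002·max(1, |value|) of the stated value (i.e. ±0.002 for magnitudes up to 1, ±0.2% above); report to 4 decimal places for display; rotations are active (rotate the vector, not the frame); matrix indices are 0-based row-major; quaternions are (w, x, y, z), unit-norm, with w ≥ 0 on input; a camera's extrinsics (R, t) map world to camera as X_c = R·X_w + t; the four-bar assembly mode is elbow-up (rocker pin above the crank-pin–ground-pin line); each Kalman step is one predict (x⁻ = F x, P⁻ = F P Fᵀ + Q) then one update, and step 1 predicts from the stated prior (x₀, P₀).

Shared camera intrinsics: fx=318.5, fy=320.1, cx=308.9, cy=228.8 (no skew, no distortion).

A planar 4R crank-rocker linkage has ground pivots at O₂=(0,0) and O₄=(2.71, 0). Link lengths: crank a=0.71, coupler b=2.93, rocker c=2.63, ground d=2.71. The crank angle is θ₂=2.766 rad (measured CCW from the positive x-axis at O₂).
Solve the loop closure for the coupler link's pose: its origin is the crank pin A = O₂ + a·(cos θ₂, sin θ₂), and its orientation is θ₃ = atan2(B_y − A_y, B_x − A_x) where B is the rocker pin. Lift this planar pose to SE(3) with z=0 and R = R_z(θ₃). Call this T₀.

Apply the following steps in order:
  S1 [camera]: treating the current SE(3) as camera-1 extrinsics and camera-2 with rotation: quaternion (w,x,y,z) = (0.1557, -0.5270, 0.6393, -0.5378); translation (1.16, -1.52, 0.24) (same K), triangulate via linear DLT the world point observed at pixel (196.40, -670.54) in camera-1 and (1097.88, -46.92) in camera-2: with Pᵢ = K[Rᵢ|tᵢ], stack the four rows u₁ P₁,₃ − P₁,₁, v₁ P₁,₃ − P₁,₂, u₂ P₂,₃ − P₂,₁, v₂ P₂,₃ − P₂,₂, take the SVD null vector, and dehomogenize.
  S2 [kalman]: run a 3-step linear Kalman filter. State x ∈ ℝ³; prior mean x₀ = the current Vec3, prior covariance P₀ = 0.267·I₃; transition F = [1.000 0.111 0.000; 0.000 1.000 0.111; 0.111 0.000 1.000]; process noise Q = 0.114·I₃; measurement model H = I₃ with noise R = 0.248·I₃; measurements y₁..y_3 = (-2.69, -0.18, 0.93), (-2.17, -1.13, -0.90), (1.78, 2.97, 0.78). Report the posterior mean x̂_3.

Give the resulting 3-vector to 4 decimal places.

result = (-0.1554, 1.0978, 0.2992)

source (fourbar_fk): coupler pose = R=[0.7169 -0.6971 0.0000; 0.6971 0.7169 0.0000; 0.0000 0.0000 1.0000], t=(-0.6605, 0.2604, 0.0000)
after S1 (triangulate): (-0.7901, -1.5121, 0.4892)
after S2 (kf_track): (-0.1554, 1.0978, 0.2992)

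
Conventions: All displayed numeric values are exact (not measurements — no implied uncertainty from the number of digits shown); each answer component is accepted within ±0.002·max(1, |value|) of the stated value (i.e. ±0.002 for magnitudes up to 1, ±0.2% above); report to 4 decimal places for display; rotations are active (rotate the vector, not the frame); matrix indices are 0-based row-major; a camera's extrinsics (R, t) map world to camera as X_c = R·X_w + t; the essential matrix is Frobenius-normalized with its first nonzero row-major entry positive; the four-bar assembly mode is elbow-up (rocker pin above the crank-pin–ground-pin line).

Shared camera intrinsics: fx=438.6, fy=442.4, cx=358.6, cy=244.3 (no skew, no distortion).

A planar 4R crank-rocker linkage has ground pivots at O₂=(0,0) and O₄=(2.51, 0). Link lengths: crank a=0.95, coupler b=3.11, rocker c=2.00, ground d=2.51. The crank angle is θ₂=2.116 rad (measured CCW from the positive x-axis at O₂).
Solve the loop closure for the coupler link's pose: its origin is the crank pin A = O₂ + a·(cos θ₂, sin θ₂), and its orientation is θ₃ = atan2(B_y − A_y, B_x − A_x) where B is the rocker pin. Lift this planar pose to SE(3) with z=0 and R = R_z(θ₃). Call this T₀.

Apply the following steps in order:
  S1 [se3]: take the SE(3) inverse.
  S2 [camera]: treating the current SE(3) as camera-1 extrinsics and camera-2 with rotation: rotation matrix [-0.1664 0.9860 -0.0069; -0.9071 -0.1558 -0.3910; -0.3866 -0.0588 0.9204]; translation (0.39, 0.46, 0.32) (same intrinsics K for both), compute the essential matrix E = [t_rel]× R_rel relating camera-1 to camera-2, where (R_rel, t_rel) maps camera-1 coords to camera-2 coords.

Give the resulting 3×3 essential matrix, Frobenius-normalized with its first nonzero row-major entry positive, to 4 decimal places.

matrix = [0.0539 -0.0094 0.4067; 0.2651 0.1507 -0.5314; -0.5953 -0.2284 -0.2227]

source (fourbar_fk): coupler pose = R=[0.9247 -0.3806 0.0000; 0.3806 0.9247 0.0000; 0.0000 0.0000 1.0000], t=(-0.4927, 0.8123, 0.0000)
after S1 (invert_se3): R=[0.9247 0.3806 0.0000; -0.3806 0.9247 0.0000; 0.0000 0.0000 1.0000], t=(0.1464, -0.9386, 0.0000)
after S2 (essential): [0.0539 -0.0094 0.4067; 0.2651 0.1507 -0.5314; -0.5953 -0.2284 -0.2227]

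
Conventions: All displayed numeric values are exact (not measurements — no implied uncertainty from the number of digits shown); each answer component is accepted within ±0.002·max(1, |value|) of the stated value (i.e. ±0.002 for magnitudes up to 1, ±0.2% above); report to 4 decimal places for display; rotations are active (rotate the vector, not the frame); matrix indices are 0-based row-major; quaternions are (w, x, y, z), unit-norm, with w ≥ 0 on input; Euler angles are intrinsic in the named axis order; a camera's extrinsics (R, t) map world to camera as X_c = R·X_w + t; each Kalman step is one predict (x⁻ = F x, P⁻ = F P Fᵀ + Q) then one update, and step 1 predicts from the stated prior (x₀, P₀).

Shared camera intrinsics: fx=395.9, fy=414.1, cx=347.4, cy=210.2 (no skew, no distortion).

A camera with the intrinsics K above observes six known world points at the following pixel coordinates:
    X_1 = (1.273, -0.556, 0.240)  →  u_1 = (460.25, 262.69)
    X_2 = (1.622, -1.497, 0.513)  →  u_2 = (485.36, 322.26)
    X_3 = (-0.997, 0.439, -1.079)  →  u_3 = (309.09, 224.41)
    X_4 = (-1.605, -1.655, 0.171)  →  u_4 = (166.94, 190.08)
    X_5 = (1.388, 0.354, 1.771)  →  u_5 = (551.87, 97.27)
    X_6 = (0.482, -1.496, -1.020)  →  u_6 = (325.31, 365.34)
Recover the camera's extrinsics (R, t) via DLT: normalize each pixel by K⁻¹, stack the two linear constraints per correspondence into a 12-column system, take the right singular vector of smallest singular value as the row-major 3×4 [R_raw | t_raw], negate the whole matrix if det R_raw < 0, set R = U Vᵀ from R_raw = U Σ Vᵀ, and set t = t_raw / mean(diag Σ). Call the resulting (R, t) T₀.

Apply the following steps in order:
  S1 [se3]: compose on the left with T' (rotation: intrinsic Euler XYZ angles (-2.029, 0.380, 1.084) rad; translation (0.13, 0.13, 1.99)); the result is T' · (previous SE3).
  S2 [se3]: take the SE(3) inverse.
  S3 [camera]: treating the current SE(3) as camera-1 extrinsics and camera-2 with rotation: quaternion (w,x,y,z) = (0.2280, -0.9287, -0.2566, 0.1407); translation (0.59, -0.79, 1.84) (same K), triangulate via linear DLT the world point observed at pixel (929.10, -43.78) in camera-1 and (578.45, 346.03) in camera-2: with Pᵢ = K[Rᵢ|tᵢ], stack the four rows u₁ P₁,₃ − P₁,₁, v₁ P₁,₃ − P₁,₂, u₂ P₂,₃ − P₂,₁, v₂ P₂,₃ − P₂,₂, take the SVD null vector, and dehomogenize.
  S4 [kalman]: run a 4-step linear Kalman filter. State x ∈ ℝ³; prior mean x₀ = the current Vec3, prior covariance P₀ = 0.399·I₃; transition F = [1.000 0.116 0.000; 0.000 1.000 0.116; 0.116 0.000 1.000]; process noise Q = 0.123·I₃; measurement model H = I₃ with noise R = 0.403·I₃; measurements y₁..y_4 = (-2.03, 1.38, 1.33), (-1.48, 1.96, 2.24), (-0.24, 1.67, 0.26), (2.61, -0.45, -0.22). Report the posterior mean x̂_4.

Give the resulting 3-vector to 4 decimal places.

result = (0.8628, 0.6744, 0.3512)

source (pnp_recover): camera pose = R=[0.8566 0.4725 0.2073; 0.4216 -0.4095 -0.8091; -0.2975 0.7804 -0.5500], t=(0.2700, -0.0600, 4.9700)
after S1 (compose_se3): R=[-0.0843 0.8308 0.5501; -0.6792 0.3560 -0.6418; -0.7291 -0.4277 0.5343], t=(2.1400, 4.1166, -0.2110)
after S2 (invert_se3): R=[-0.0843 -0.6792 -0.7291; 0.8308 0.3560 -0.4277; 0.5501 -0.6418 0.5343], t=(2.8225, -3.3339, 1.5775)
after S3 (triangulate): (1.8846, -1.5802, -1.0529)
after S4 (kf_track): (0.8628, 0.6744, 0.3512)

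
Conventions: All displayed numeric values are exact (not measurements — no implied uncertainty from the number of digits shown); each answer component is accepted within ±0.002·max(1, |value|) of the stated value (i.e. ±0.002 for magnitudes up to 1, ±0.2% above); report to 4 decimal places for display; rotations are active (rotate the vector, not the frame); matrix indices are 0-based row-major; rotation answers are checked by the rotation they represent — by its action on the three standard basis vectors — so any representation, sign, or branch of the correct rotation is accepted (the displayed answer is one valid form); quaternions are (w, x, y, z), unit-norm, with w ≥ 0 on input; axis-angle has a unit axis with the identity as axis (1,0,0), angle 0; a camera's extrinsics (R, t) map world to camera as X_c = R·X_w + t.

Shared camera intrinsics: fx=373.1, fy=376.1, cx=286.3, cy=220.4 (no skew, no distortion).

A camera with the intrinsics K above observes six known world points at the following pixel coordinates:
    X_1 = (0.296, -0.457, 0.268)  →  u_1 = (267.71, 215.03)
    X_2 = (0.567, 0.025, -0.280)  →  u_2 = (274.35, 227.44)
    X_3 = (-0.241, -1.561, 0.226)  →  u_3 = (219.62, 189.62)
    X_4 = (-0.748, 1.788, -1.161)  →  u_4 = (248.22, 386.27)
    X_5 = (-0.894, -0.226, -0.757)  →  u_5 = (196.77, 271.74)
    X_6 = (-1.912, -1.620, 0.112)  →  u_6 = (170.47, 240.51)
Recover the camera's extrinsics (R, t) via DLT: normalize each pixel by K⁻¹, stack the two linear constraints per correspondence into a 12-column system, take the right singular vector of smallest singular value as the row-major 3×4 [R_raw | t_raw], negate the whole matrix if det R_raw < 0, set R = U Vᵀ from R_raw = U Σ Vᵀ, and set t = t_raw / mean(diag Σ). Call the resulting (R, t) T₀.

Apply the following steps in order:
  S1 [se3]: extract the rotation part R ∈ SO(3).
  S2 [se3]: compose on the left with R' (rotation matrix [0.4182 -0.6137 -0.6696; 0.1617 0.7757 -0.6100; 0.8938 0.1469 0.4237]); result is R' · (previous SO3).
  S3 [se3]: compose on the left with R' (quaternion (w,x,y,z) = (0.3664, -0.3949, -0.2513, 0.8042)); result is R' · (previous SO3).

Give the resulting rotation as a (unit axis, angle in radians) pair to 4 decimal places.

source (pnp_recover): camera pose = R=[0.6400 0.5496 0.5370; -0.6398 0.7682 -0.0237; -0.4255 -0.3284 0.8433], t=(-0.4200, 0.4500, 6.5302)
after S1 (rot_of_se3): [0.6400 0.5496 0.5370; -0.6398 0.7682 -0.0237; -0.4255 -0.3284 0.8433]
after S2 (compose_so3): [0.9453 -0.0217 -0.3255; -0.1332 0.8851 -0.4460; 0.2978 0.4650 0.8337]
after S3 (compose_so3): [-0.5886 -0.7177 -0.3721; 0.7911 -0.6061 -0.0822; -0.1666 -0.3428 0.9245]

rotation (axis_angle) = ((-0.1687, -0.1331, 0.9766), 2.2589)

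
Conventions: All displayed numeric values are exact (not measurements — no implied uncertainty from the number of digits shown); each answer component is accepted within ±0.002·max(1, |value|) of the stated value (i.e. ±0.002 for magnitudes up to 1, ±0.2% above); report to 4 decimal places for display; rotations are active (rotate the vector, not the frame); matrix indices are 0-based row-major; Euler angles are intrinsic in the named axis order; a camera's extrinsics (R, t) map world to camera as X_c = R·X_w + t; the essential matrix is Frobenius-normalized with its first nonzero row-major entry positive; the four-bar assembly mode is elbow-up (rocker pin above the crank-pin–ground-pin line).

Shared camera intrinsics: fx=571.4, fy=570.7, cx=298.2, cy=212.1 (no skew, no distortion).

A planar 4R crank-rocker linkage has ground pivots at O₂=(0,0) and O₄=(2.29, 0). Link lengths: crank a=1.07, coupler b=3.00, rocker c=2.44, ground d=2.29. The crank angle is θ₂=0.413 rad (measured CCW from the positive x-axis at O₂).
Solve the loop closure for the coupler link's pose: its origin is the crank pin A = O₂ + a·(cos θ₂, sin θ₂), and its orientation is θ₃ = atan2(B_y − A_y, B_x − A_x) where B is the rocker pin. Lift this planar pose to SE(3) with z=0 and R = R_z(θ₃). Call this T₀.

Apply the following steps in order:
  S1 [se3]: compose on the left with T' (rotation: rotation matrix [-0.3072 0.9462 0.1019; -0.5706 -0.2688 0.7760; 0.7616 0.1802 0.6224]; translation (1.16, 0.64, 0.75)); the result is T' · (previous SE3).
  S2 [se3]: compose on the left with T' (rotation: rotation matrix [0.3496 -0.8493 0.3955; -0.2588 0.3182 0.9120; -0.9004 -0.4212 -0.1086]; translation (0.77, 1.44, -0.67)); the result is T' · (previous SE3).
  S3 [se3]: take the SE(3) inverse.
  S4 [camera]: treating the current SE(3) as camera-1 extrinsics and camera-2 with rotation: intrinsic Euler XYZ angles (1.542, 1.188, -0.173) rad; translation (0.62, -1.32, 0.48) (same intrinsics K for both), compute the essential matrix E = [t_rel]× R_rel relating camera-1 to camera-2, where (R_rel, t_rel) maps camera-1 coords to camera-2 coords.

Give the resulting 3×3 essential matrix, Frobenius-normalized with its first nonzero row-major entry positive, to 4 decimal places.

matrix = [0.4874 0.3933 -0.3177; -0.1883 0.5148 0.2532; 0.1829 -0.2626 -0.1995]

source (fourbar_fk): coupler pose = R=[0.8180 -0.5753 0.0000; 0.5753 0.8180 0.0000; 0.0000 0.0000 1.0000], t=(0.9800, 0.4295, 0.0000)
after S1 (compose_se3): R=[0.2930 0.9507 0.1019; -0.6214 0.1084 0.7760; 0.7267 -0.2907 0.6224], t=(1.2653, -0.0346, 1.5738)
after S2 (compose_se3): R=[0.9176 0.1253 -0.3773; 0.3892 -0.4767 0.7882; -0.0810 -0.8701 -0.4862], t=(1.8642, 2.5368, -1.9656)
after S3 (invert_se3): R=[0.9176 0.3892 -0.0810; 0.1253 -0.4767 -0.8701; -0.3773 0.7882 -0.4862], t=(-2.8572, -0.7346, -2.2520)
after S4 (essential): [0.4874 0.3933 -0.3177; -0.1883 0.5148 0.2532; 0.1829 -0.2626 -0.1995]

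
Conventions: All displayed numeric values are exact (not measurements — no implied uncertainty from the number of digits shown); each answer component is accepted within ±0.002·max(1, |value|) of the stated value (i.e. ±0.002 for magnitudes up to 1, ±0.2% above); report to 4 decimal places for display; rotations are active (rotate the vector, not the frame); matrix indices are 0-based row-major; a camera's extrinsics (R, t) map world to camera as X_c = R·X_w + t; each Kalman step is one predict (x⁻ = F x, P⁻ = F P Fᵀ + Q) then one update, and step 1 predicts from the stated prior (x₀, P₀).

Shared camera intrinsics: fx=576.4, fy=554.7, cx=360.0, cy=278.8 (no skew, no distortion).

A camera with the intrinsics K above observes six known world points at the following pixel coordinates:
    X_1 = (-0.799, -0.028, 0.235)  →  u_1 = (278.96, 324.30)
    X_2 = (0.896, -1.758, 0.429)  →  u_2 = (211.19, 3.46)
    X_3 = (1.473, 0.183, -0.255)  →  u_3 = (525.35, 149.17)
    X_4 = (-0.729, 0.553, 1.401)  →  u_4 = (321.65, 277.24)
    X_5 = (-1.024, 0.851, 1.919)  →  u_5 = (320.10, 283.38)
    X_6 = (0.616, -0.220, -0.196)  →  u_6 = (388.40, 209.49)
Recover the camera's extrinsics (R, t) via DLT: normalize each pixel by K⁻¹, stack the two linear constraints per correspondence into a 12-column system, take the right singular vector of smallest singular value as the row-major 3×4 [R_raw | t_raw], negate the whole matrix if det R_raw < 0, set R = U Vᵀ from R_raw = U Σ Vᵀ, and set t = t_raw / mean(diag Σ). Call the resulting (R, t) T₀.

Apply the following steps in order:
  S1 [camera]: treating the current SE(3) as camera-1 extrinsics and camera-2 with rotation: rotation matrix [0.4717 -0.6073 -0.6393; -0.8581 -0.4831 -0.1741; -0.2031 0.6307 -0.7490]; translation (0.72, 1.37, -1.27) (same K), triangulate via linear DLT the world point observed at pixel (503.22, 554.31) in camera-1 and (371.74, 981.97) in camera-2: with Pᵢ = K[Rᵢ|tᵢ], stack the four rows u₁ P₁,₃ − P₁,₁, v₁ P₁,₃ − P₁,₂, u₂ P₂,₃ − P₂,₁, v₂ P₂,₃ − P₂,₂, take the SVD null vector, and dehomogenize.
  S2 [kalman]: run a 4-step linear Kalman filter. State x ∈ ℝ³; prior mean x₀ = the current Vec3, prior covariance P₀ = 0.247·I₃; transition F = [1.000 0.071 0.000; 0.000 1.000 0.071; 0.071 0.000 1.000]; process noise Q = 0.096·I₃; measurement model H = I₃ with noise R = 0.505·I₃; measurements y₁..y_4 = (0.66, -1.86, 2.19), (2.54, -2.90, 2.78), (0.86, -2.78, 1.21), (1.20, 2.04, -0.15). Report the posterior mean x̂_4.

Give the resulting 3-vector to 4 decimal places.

result = (0.9133, -0.1620, 0.7674)

source (pnp_recover): camera pose = R=[0.6398 0.7463 -0.1836; -0.7023 0.4708 -0.5340; -0.3120 0.4706 0.8253], t=(-0.0800, -0.0399, 4.2271)
after S1 (triangulate): (-0.8109, 1.9065, -1.3177)
after S2 (kf_track): (0.9133, -0.1620, 0.7674)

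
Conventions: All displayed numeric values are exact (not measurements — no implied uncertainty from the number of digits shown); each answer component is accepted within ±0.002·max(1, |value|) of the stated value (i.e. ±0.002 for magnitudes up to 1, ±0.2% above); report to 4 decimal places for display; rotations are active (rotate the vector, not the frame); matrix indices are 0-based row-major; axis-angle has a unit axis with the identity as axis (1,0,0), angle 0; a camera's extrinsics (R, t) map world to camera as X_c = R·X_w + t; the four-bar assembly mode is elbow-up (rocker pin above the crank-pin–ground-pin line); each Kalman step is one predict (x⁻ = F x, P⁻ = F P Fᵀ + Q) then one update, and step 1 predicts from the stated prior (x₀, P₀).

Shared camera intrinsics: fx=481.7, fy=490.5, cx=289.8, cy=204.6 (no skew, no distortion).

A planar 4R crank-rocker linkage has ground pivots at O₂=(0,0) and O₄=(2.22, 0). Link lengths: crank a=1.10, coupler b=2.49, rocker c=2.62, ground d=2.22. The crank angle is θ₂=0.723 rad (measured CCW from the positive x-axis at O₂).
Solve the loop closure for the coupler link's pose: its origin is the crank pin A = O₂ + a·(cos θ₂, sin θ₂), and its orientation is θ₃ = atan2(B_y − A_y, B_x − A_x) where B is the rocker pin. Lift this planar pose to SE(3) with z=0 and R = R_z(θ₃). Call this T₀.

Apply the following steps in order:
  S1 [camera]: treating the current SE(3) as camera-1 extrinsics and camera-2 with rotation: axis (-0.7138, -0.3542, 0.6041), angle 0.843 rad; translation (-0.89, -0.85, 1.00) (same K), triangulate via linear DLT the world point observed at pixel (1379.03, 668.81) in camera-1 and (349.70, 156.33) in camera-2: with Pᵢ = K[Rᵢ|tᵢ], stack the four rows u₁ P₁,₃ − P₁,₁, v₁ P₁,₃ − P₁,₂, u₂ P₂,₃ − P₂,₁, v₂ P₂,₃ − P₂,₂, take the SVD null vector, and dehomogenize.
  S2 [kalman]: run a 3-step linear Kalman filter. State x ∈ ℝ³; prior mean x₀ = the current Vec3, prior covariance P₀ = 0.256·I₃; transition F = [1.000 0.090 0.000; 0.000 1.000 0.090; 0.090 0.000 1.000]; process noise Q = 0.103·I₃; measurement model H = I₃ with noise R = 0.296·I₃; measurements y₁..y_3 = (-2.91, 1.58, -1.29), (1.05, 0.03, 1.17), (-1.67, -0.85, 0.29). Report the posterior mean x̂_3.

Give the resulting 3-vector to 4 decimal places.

source (fourbar_fk): coupler pose = R=[0.6550 -0.7557 0.0000; 0.7557 0.6550 0.0000; 0.0000 0.0000 1.0000], t=(0.8248, 0.7278, 0.0000)
after S1 (triangulate): (1.5672, -1.1709, 1.2100)
after S2 (kf_track): (-0.7466, -0.2774, 0.3422)

result = (-0.7466, -0.2774, 0.3422)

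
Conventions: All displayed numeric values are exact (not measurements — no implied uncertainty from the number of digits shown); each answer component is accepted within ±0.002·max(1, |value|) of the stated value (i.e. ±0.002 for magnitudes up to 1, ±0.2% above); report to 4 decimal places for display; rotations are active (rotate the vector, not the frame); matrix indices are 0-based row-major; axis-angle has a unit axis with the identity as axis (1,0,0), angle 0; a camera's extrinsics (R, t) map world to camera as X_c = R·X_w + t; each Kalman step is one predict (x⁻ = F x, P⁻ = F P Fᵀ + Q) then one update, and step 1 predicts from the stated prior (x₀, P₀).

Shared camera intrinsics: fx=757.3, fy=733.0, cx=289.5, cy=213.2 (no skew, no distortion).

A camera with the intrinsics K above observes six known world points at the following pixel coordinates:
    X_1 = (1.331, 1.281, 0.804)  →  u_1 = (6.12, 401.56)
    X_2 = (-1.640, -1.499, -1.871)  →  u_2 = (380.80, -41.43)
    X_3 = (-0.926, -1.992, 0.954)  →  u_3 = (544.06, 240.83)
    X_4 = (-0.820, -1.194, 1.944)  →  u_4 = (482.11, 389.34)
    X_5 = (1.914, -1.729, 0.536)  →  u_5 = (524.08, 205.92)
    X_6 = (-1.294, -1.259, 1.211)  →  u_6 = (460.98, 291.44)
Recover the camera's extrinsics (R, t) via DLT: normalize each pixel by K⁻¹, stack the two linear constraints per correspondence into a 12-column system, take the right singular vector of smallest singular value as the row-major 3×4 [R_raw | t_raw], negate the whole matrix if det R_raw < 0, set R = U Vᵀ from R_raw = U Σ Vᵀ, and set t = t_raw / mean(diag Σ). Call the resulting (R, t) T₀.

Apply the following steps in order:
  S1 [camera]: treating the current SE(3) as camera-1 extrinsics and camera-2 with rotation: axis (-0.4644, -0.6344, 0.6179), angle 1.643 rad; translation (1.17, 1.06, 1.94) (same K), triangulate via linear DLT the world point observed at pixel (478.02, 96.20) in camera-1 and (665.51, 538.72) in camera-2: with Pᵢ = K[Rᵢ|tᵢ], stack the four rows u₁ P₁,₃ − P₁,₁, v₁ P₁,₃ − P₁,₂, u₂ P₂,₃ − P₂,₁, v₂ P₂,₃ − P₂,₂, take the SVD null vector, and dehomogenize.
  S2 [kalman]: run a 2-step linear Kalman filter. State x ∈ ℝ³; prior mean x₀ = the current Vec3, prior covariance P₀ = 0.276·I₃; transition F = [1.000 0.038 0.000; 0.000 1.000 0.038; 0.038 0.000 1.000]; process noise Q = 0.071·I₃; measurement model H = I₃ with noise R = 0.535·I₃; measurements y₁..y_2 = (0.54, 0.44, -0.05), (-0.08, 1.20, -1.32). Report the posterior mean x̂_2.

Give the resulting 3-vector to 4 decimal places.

result = (0.6330, -0.1860, -0.4183)

source (pnp_recover): camera pose = R=[-0.2182 -0.9293 0.2979; 0.0243 0.3000 0.9536; -0.9756 0.2153 -0.0429], t=(-0.3801, -0.0700, 5.3904)
after S1 (triangulate): (1.3917, -1.7269, -0.0317)
after S2 (kf_track): (0.6330, -0.1860, -0.4183)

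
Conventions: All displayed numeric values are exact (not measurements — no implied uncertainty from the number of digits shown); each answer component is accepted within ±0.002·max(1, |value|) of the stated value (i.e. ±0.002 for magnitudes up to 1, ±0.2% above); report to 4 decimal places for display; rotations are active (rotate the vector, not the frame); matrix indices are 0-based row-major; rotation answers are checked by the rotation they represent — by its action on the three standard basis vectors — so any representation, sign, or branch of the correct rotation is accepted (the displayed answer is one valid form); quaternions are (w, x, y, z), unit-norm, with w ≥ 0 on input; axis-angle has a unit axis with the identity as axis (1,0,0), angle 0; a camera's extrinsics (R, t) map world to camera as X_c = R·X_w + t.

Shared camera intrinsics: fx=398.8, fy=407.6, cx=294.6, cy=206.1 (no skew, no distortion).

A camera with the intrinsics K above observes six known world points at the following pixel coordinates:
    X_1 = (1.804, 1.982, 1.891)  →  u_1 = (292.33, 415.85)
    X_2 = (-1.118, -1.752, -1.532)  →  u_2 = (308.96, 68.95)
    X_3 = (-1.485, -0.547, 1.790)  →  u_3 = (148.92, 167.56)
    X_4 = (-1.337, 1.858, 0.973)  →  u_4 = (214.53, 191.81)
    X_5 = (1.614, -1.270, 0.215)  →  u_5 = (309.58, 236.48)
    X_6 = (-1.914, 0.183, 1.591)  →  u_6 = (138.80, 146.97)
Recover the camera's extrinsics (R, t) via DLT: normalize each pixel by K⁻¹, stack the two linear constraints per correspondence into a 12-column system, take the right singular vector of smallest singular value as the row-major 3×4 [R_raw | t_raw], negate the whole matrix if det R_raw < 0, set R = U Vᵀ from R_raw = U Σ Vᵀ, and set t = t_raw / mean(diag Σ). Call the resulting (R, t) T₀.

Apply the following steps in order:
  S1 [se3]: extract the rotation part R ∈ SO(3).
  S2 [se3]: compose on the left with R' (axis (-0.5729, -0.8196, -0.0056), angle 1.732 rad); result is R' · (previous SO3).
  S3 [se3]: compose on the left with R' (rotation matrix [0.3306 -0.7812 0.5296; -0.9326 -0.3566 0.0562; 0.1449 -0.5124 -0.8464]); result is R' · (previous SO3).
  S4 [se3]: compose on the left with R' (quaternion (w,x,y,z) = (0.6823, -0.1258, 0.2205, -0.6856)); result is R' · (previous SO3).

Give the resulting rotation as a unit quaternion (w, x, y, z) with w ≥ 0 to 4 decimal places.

source (pnp_recover): camera pose = R=[0.4886 0.2896 -0.8231; 0.7562 0.3301 0.5650; 0.4353 -0.8984 -0.0577], t=(0.0700, -0.3001, 6.5202)
after S1 (rot_of_se3): [0.4886 0.2896 -0.8231; 0.7562 0.3301 0.5650; 0.4353 -0.8984 -0.0577]
after S2 (compose_so3): [0.1734 0.9690 0.1761; 0.9801 -0.1523 -0.1271; -0.0963 0.1946 -0.9761]
after S3 (compose_so3): [-0.7594 0.5424 -0.3595; -0.5166 -0.8384 -0.1737; -0.3956 0.0538 0.9168]
after S4 (compose_so3): [-0.6136 -0.7327 0.2945; 0.7896 -0.5682 0.2315; -0.0023 0.3746 0.9272]

rotation (quat) = (0.4317, 0.0829, 0.1719, 0.8816)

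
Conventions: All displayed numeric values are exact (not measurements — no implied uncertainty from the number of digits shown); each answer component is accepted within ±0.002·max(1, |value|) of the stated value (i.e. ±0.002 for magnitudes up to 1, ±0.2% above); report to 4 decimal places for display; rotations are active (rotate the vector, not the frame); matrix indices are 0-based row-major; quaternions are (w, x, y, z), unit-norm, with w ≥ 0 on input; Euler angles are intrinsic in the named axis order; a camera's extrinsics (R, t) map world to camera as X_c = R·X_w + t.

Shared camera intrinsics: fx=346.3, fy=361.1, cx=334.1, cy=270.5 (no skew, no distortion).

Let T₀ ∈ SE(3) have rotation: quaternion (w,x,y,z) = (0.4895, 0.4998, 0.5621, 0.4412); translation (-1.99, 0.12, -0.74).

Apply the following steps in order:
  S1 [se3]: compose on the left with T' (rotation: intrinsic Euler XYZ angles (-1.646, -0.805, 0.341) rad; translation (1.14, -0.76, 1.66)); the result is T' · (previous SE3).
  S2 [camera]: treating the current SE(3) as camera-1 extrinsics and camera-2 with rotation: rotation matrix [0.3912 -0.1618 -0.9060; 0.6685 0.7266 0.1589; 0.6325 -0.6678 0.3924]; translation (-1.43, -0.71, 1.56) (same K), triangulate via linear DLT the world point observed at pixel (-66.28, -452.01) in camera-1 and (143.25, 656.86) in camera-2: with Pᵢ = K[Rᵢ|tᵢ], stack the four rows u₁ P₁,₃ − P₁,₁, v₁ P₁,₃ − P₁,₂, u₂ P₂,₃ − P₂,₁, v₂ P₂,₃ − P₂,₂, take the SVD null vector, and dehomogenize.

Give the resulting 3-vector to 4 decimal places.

result = (1.2428, 1.5361, -0.6738)

after S1 (compose_se3): R=[-0.1654 -0.6511 0.7407; -0.3986 0.7312 0.5536; -0.9021 -0.2037 -0.3805], t=(0.3457, -2.6068, 2.3531)
after S2 (triangulate): (1.2428, 1.5361, -0.6738)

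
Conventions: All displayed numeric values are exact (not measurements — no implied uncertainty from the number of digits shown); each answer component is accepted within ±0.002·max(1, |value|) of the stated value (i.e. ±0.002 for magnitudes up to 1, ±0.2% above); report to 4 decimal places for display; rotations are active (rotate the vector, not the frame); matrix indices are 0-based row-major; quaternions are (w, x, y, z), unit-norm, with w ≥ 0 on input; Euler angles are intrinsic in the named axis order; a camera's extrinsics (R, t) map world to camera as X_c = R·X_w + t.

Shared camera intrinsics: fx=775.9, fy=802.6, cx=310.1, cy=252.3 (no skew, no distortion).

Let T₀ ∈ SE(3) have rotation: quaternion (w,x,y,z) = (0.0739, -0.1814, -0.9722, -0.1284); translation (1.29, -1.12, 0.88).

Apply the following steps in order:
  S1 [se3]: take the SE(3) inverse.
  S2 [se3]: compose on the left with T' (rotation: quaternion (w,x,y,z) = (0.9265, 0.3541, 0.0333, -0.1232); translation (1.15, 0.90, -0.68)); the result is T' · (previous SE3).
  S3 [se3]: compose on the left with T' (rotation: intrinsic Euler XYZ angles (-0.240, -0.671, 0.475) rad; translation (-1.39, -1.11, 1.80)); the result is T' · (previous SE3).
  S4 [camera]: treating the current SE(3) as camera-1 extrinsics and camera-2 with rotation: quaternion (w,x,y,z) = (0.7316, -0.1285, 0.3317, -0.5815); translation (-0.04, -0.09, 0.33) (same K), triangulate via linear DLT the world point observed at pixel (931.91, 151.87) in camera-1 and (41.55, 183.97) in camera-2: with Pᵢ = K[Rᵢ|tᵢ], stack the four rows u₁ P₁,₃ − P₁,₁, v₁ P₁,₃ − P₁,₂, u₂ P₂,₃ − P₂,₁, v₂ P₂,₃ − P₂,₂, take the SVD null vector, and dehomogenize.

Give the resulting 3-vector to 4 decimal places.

result = (-0.5878, -1.5827, 0.9132)

after S1 (invert_se3): R=[-0.9233 0.3337 0.1903; 0.3717 0.9012 0.2228; -0.0971 0.2765 -0.9561], t=(1.3974, 0.3338, 1.2763)
after S2 (compose_se3): R=[-0.7971 0.5428 0.2646; 0.5207 0.3959 0.7564; 0.3058 0.7407 -0.5982], t=(2.5533, 0.0061, 0.2815)
after S3 (compose_se3): R=[-0.9318 -0.2243 0.2853; 0.0126 0.7656 0.6432; -0.3627 0.6030 -0.7105], t=(0.2111, 0.4171, 3.1050)
after S4 (triangulate): (-0.5878, -1.5827, 0.9132)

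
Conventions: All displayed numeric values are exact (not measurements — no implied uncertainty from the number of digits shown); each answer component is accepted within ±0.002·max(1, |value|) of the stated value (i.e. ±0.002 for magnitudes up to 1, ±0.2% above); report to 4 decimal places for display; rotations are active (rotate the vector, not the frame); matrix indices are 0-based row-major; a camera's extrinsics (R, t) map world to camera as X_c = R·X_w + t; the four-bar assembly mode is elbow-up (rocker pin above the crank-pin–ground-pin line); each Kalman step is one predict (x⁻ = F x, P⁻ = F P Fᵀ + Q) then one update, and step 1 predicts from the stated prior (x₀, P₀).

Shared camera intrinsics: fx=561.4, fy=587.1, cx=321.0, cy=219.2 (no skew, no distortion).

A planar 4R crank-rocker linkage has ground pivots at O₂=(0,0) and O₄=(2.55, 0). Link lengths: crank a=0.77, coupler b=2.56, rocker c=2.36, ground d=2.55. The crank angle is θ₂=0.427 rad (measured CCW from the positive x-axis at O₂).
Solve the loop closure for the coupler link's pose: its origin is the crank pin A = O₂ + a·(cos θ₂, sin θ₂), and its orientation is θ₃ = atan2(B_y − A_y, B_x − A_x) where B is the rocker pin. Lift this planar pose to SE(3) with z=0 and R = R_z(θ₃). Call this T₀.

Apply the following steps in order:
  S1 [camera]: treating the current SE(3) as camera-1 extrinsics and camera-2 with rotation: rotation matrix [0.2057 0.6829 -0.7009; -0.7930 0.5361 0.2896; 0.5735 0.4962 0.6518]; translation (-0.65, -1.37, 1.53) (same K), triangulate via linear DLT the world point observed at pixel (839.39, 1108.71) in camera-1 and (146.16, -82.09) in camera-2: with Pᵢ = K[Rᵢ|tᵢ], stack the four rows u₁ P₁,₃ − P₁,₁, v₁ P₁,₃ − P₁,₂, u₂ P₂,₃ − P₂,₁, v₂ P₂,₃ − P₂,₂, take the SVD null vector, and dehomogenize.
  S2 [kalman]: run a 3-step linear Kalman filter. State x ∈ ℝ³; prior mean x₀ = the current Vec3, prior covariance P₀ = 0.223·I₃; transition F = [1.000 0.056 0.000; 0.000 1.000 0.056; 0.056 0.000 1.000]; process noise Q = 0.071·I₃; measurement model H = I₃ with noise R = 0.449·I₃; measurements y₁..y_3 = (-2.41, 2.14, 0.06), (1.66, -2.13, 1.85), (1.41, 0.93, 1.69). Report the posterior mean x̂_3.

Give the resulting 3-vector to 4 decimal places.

source (fourbar_fk): coupler pose = R=[0.6122 -0.7907 0.0000; 0.7907 0.6122 0.0000; 0.0000 0.0000 1.0000], t=(0.7009, 0.3189, 0.0000)
after S1 (triangulate): (0.0071, 0.4360, 0.3904)
after S2 (kf_track): (0.5182, 0.3846, 1.1232)

result = (0.5182, 0.3846, 1.1232)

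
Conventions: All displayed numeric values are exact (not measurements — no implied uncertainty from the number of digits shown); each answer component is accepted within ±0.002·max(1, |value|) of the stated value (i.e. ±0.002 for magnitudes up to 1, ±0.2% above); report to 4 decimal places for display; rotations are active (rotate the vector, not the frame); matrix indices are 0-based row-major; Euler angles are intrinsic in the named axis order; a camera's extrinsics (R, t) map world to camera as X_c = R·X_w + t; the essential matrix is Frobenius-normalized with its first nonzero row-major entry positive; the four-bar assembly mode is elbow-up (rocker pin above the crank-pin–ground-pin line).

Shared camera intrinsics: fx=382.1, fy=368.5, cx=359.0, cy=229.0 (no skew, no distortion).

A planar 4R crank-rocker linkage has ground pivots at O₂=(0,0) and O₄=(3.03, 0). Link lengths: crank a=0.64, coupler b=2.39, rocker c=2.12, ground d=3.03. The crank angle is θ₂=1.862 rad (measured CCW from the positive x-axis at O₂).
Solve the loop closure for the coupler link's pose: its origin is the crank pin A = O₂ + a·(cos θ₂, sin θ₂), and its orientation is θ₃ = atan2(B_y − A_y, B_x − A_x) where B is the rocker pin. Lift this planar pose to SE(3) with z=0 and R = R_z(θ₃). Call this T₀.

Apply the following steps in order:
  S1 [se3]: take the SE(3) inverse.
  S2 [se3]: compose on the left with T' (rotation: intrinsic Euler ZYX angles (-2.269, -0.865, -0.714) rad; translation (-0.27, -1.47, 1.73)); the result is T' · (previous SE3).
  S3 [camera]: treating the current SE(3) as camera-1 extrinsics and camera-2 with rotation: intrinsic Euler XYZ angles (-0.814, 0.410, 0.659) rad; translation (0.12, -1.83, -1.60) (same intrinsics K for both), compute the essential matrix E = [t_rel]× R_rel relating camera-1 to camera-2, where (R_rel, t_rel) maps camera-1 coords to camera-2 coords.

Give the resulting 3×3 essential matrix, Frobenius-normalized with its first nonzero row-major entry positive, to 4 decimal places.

matrix = [0.5388 0.3447 -0.2242; -0.1761 -0.0368 0.1250; 0.1138 -0.5232 -0.4538]

source (fourbar_fk): coupler pose = R=[0.8701 -0.4929 0.0000; 0.4929 0.8701 0.0000; 0.0000 0.0000 1.0000], t=(-0.1837, 0.6131, 0.0000)
after S1 (invert_se3): R=[0.8701 0.4929 0.0000; -0.4929 0.8701 0.0000; 0.0000 0.0000 1.0000], t=(-0.1423, -0.6240, 0.0000)
after S2 (compose_se3): R=[-0.4902 0.0194 0.8714; -0.0047 -0.9998 0.0196; 0.8716 0.0055 0.4902], t=(-0.3720, -0.8579, 1.8867)
after S3 (essential): [0.5388 0.3447 -0.2242; -0.1761 -0.0368 0.1250; 0.1138 -0.5232 -0.4538]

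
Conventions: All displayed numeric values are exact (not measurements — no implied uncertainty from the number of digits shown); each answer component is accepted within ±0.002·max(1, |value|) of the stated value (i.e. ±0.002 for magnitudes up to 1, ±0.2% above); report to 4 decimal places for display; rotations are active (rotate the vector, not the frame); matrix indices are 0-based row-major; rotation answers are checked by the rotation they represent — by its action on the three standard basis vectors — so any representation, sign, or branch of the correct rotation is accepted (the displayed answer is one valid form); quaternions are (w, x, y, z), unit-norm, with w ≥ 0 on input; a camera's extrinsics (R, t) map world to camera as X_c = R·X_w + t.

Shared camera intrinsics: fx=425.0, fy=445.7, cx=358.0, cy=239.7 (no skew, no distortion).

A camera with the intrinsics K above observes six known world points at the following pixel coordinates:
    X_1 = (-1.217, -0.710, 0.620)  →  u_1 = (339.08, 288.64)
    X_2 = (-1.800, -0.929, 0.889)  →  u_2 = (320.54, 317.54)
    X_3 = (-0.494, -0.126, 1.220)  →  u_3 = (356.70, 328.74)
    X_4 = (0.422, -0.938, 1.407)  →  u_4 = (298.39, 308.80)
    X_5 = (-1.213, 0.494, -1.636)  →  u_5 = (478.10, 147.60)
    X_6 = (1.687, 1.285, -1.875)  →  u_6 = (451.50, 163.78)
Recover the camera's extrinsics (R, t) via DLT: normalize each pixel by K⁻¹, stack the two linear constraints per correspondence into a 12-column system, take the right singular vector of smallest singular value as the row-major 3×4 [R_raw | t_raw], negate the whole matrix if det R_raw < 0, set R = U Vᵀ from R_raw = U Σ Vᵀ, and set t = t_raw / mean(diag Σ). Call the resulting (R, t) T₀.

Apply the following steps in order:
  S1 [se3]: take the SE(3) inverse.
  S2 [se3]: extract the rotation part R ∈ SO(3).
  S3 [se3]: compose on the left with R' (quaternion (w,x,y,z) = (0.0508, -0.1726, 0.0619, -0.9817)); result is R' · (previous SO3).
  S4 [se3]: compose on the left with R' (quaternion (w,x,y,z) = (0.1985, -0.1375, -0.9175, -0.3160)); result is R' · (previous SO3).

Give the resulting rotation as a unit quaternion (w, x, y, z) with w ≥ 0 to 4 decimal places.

rotation (quat) = (0.1967, -0.5558, 0.7737, -0.2320)

source (pnp_recover): camera pose = R=[-0.1761 0.9313 -0.3189; -0.1100 0.3033 0.9465; 0.9782 0.2017 0.0490], t=(0.4000, 0.1001, 6.8097)
after S1 (invert_se3): R=[-0.1761 -0.1100 0.9782; 0.9313 0.3033 0.2017; -0.3189 0.9465 0.0490], t=(-6.5800, -1.7765, -0.3008)
after S2 (rot_of_se3): [-0.1761 -0.1100 0.9782; 0.9313 0.3033 0.2017; -0.3189 0.9465 0.0490]
after S3 (compose_so3): [0.1276 0.4533 -0.8822; -0.8649 -0.3846 -0.3227; -0.4855 0.8041 0.3430]
after S4 (compose_so3): [-0.3048 -0.7688 0.5622; -0.9513 0.2745 -0.1403; -0.0464 -0.5776 -0.8150]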